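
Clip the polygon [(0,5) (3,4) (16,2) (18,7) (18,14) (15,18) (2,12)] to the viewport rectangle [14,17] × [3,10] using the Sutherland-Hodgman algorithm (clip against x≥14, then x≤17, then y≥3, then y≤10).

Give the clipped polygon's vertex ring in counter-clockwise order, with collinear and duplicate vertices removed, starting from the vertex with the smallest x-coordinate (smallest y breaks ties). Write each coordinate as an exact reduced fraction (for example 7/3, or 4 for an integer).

1. After x ≥ 14: [(14,30/13) (16,2) (18,7) (18,14) (15,18) (14,228/13)]
2. After x ≤ 17: [(14,30/13) (16,2) (17,9/2) (17,46/3) (15,18) (14,228/13)]
3. After y ≥ 3: [(14,3) (82/5,3) (17,9/2) (17,46/3) (15,18) (14,228/13)]
4. After y ≤ 10: [(14,10) (14,3) (82/5,3) (17,9/2) (17,10)]
5. Canonical ring: [(14,3) (82/5,3) (17,9/2) (17,10) (14,10)]

Clipped polygon: [(14,3) (82/5,3) (17,9/2) (17,10) (14,10)]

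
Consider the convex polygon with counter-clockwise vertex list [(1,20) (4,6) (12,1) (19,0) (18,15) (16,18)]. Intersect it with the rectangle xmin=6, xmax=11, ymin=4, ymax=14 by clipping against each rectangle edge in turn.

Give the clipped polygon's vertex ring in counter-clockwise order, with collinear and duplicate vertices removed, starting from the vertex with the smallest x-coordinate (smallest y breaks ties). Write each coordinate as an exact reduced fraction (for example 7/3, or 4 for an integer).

1. After x ≥ 6: [(6,58/3) (6,19/4) (12,1) (19,0) (18,15) (16,18)]
2. After x ≤ 11: [(11,56/3) (6,58/3) (6,19/4) (11,13/8)]
3. After y ≥ 4: [(11,4) (11,56/3) (6,58/3) (6,19/4) (36/5,4)]
4. After y ≤ 14: [(11,4) (11,14) (6,14) (6,19/4) (36/5,4)]
5. Canonical ring: [(6,19/4) (36/5,4) (11,4) (11,14) (6,14)]

Clipped polygon: [(6,19/4) (36/5,4) (11,4) (11,14) (6,14)]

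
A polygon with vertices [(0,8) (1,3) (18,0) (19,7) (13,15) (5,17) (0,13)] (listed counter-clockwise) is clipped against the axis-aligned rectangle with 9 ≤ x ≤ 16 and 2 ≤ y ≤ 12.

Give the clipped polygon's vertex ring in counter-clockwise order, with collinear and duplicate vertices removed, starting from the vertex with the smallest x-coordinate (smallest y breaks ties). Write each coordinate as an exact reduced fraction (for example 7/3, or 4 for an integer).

Clipped polygon: [(9,2) (16,2) (16,11) (61/4,12) (9,12)]

1. After x ≥ 9: [(9,27/17) (18,0) (19,7) (13,15) (9,16)]
2. After x ≤ 16: [(9,27/17) (16,6/17) (16,11) (13,15) (9,16)]
3. After y ≥ 2: [(9,2) (16,2) (16,11) (13,15) (9,16)]
4. After y ≤ 12: [(9,12) (9,2) (16,2) (16,11) (61/4,12)]
5. Canonical ring: [(9,2) (16,2) (16,11) (61/4,12) (9,12)]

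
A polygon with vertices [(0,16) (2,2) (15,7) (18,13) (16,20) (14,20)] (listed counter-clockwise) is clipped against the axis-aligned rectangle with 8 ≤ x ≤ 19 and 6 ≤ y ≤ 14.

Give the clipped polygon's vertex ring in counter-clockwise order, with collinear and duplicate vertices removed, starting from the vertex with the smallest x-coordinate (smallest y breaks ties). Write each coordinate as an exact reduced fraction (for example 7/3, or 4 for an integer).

1. After x ≥ 8: [(8,128/7) (8,56/13) (15,7) (18,13) (16,20) (14,20)]
2. After x ≤ 19: [(8,128/7) (8,56/13) (15,7) (18,13) (16,20) (14,20)]
3. After y ≥ 6: [(8,128/7) (8,6) (62/5,6) (15,7) (18,13) (16,20) (14,20)]
4. After y ≤ 14: [(8,14) (8,6) (62/5,6) (15,7) (18,13) (124/7,14)]
5. Canonical ring: [(8,6) (62/5,6) (15,7) (18,13) (124/7,14) (8,14)]

Clipped polygon: [(8,6) (62/5,6) (15,7) (18,13) (124/7,14) (8,14)]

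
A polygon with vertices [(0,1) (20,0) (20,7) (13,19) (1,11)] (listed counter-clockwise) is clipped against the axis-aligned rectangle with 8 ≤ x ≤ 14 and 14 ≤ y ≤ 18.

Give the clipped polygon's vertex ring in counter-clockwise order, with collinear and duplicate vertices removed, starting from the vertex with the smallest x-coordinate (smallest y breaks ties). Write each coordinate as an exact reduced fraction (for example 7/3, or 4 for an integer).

Clipped polygon: [(8,14) (14,14) (14,121/7) (163/12,18) (23/2,18) (8,47/3)]

1. After x ≥ 8: [(8,3/5) (20,0) (20,7) (13,19) (8,47/3)]
2. After x ≤ 14: [(8,3/5) (14,3/10) (14,121/7) (13,19) (8,47/3)]
3. After y ≥ 14: [(8,14) (14,14) (14,121/7) (13,19) (8,47/3)]
4. After y ≤ 18: [(8,14) (14,14) (14,121/7) (163/12,18) (23/2,18) (8,47/3)]
5. Canonical ring: [(8,14) (14,14) (14,121/7) (163/12,18) (23/2,18) (8,47/3)]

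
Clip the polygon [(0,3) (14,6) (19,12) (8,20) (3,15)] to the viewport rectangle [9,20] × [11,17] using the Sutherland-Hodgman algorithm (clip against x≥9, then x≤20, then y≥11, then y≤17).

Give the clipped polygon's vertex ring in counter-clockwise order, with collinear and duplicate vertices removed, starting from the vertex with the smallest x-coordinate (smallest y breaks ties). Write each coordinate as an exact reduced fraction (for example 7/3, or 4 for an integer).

1. After x ≥ 9: [(9,69/14) (14,6) (19,12) (9,212/11)]
2. After x ≤ 20: [(9,69/14) (14,6) (19,12) (9,212/11)]
3. After y ≥ 11: [(9,11) (109/6,11) (19,12) (9,212/11)]
4. After y ≤ 17: [(9,17) (9,11) (109/6,11) (19,12) (97/8,17)]
5. Canonical ring: [(9,11) (109/6,11) (19,12) (97/8,17) (9,17)]

Clipped polygon: [(9,11) (109/6,11) (19,12) (97/8,17) (9,17)]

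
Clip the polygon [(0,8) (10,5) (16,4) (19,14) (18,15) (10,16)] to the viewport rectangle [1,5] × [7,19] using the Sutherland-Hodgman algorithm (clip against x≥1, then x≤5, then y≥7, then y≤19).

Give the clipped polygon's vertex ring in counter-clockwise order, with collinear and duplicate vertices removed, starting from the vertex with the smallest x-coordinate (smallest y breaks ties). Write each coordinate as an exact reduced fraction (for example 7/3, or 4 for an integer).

Clipped polygon: [(1,77/10) (10/3,7) (5,7) (5,12) (1,44/5)]

1. After x ≥ 1: [(1,44/5) (1,77/10) (10,5) (16,4) (19,14) (18,15) (10,16)]
2. After x ≤ 5: [(5,12) (1,44/5) (1,77/10) (5,13/2)]
3. After y ≥ 7: [(5,7) (5,12) (1,44/5) (1,77/10) (10/3,7)]
4. After y ≤ 19: [(5,7) (5,12) (1,44/5) (1,77/10) (10/3,7)]
5. Canonical ring: [(1,77/10) (10/3,7) (5,7) (5,12) (1,44/5)]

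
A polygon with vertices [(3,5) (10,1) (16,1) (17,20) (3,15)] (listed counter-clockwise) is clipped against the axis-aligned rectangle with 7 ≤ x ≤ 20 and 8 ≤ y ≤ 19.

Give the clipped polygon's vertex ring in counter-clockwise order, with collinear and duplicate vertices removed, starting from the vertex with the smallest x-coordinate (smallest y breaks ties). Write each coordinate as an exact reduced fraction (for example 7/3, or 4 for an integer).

Clipped polygon: [(7,8) (311/19,8) (322/19,19) (71/5,19) (7,115/7)]

1. After x ≥ 7: [(7,19/7) (10,1) (16,1) (17,20) (7,115/7)]
2. After x ≤ 20: [(7,19/7) (10,1) (16,1) (17,20) (7,115/7)]
3. After y ≥ 8: [(7,8) (311/19,8) (17,20) (7,115/7)]
4. After y ≤ 19: [(7,8) (311/19,8) (322/19,19) (71/5,19) (7,115/7)]
5. Canonical ring: [(7,8) (311/19,8) (322/19,19) (71/5,19) (7,115/7)]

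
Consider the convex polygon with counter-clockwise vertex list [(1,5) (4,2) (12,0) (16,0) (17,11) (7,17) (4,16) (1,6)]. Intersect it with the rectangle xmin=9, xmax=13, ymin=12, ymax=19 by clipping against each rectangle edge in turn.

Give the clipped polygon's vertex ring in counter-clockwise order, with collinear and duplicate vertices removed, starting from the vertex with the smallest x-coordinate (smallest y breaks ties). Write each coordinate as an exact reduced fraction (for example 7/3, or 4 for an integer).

Clipped polygon: [(9,12) (13,12) (13,67/5) (9,79/5)]

1. After x ≥ 9: [(9,3/4) (12,0) (16,0) (17,11) (9,79/5)]
2. After x ≤ 13: [(9,3/4) (12,0) (13,0) (13,67/5) (9,79/5)]
3. After y ≥ 12: [(9,12) (13,12) (13,67/5) (9,79/5)]
4. After y ≤ 19: [(9,12) (13,12) (13,67/5) (9,79/5)]
5. Canonical ring: [(9,12) (13,12) (13,67/5) (9,79/5)]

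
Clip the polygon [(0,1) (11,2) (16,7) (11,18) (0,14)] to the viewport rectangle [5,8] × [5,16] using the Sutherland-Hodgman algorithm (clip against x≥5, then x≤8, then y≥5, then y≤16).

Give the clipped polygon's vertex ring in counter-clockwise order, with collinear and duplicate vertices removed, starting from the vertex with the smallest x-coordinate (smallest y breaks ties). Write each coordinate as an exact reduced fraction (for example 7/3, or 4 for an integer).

1. After x ≥ 5: [(5,16/11) (11,2) (16,7) (11,18) (5,174/11)]
2. After x ≤ 8: [(5,16/11) (8,19/11) (8,186/11) (5,174/11)]
3. After y ≥ 5: [(5,5) (8,5) (8,186/11) (5,174/11)]
4. After y ≤ 16: [(5,5) (8,5) (8,16) (11/2,16) (5,174/11)]
5. Canonical ring: [(5,5) (8,5) (8,16) (11/2,16) (5,174/11)]

Clipped polygon: [(5,5) (8,5) (8,16) (11/2,16) (5,174/11)]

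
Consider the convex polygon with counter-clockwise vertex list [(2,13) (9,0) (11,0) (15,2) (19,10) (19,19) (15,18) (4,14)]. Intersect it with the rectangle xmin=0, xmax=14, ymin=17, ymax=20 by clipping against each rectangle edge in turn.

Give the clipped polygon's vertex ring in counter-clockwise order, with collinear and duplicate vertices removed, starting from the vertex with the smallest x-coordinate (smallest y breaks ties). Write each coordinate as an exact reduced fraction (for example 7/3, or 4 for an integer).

1. After x ≥ 0: [(2,13) (9,0) (11,0) (15,2) (19,10) (19,19) (15,18) (4,14)]
2. After x ≤ 14: [(2,13) (9,0) (11,0) (14,3/2) (14,194/11) (4,14)]
3. After y ≥ 17: [(14,17) (14,194/11) (49/4,17)]
4. After y ≤ 20: [(14,17) (14,194/11) (49/4,17)]
5. Canonical ring: [(49/4,17) (14,17) (14,194/11)]

Clipped polygon: [(49/4,17) (14,17) (14,194/11)]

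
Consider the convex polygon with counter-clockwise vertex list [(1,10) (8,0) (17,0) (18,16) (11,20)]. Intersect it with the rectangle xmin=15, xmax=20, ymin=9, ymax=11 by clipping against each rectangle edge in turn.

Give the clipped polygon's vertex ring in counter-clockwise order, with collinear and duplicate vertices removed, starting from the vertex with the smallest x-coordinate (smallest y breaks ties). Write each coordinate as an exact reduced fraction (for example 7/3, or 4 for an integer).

Clipped polygon: [(15,9) (281/16,9) (283/16,11) (15,11)]

1. After x ≥ 15: [(15,0) (17,0) (18,16) (15,124/7)]
2. After x ≤ 20: [(15,0) (17,0) (18,16) (15,124/7)]
3. After y ≥ 9: [(15,9) (281/16,9) (18,16) (15,124/7)]
4. After y ≤ 11: [(15,11) (15,9) (281/16,9) (283/16,11)]
5. Canonical ring: [(15,9) (281/16,9) (283/16,11) (15,11)]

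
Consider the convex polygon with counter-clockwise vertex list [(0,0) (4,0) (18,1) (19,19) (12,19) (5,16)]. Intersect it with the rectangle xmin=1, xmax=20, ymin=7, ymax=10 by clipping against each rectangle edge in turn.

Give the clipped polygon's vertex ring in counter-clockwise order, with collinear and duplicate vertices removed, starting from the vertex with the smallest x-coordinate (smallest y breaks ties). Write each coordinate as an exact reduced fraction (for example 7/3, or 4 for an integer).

Clipped polygon: [(35/16,7) (55/3,7) (37/2,10) (25/8,10)]

1. After x ≥ 1: [(1,16/5) (1,0) (4,0) (18,1) (19,19) (12,19) (5,16)]
2. After x ≤ 20: [(1,16/5) (1,0) (4,0) (18,1) (19,19) (12,19) (5,16)]
3. After y ≥ 7: [(35/16,7) (55/3,7) (19,19) (12,19) (5,16)]
4. After y ≤ 10: [(25/8,10) (35/16,7) (55/3,7) (37/2,10)]
5. Canonical ring: [(35/16,7) (55/3,7) (37/2,10) (25/8,10)]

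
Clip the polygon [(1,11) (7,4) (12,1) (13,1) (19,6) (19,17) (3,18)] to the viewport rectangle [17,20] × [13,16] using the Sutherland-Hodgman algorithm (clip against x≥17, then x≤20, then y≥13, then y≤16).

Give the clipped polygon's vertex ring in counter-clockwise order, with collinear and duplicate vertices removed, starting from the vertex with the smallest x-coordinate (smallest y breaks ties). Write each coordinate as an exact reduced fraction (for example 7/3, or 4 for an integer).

1. After x ≥ 17: [(17,13/3) (19,6) (19,17) (17,137/8)]
2. After x ≤ 20: [(17,13/3) (19,6) (19,17) (17,137/8)]
3. After y ≥ 13: [(17,13) (19,13) (19,17) (17,137/8)]
4. After y ≤ 16: [(17,16) (17,13) (19,13) (19,16)]
5. Canonical ring: [(17,13) (19,13) (19,16) (17,16)]

Clipped polygon: [(17,13) (19,13) (19,16) (17,16)]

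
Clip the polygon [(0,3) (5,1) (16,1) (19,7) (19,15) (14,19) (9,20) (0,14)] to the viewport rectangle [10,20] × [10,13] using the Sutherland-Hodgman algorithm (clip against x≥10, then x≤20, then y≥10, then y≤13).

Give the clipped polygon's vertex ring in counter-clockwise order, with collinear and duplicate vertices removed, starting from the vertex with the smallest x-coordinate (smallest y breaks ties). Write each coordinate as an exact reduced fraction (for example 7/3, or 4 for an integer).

1. After x ≥ 10: [(10,1) (16,1) (19,7) (19,15) (14,19) (10,99/5)]
2. After x ≤ 20: [(10,1) (16,1) (19,7) (19,15) (14,19) (10,99/5)]
3. After y ≥ 10: [(10,10) (19,10) (19,15) (14,19) (10,99/5)]
4. After y ≤ 13: [(10,13) (10,10) (19,10) (19,13)]
5. Canonical ring: [(10,10) (19,10) (19,13) (10,13)]

Clipped polygon: [(10,10) (19,10) (19,13) (10,13)]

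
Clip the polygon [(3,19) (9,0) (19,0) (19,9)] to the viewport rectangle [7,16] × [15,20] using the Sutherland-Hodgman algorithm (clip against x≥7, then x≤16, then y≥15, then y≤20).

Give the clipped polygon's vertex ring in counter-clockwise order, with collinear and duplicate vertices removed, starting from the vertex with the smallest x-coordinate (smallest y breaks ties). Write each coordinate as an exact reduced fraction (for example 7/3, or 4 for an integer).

Clipped polygon: [(7,15) (47/5,15) (7,33/2)]

1. After x ≥ 7: [(7,33/2) (7,19/3) (9,0) (19,0) (19,9)]
2. After x ≤ 16: [(16,87/8) (7,33/2) (7,19/3) (9,0) (16,0)]
3. After y ≥ 15: [(47/5,15) (7,33/2) (7,15)]
4. After y ≤ 20: [(47/5,15) (7,33/2) (7,15)]
5. Canonical ring: [(7,15) (47/5,15) (7,33/2)]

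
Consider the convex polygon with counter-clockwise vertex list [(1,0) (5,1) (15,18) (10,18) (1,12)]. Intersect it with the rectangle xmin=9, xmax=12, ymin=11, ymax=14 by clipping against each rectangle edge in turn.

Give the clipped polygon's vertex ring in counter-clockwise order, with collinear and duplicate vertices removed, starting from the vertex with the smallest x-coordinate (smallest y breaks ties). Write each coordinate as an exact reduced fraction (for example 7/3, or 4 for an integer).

1. After x ≥ 9: [(9,39/5) (15,18) (10,18) (9,52/3)]
2. After x ≤ 12: [(9,39/5) (12,129/10) (12,18) (10,18) (9,52/3)]
3. After y ≥ 11: [(9,11) (185/17,11) (12,129/10) (12,18) (10,18) (9,52/3)]
4. After y ≤ 14: [(9,14) (9,11) (185/17,11) (12,129/10) (12,14)]
5. Canonical ring: [(9,11) (185/17,11) (12,129/10) (12,14) (9,14)]

Clipped polygon: [(9,11) (185/17,11) (12,129/10) (12,14) (9,14)]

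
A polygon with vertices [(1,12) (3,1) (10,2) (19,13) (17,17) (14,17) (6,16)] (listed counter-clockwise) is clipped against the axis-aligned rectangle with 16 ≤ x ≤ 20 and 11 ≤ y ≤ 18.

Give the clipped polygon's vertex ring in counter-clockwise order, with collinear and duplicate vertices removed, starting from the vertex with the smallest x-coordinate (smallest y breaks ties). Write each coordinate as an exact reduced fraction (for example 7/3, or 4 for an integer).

1. After x ≥ 16: [(16,28/3) (19,13) (17,17) (16,17)]
2. After x ≤ 20: [(16,28/3) (19,13) (17,17) (16,17)]
3. After y ≥ 11: [(16,11) (191/11,11) (19,13) (17,17) (16,17)]
4. After y ≤ 18: [(16,11) (191/11,11) (19,13) (17,17) (16,17)]
5. Canonical ring: [(16,11) (191/11,11) (19,13) (17,17) (16,17)]

Clipped polygon: [(16,11) (191/11,11) (19,13) (17,17) (16,17)]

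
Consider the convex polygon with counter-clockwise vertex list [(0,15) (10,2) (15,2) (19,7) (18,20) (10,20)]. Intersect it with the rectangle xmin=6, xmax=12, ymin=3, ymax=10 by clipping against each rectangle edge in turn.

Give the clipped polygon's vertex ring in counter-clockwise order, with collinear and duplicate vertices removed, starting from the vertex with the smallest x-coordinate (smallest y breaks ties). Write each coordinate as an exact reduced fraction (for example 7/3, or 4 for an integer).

1. After x ≥ 6: [(6,18) (6,36/5) (10,2) (15,2) (19,7) (18,20) (10,20)]
2. After x ≤ 12: [(6,18) (6,36/5) (10,2) (12,2) (12,20) (10,20)]
3. After y ≥ 3: [(6,18) (6,36/5) (120/13,3) (12,3) (12,20) (10,20)]
4. After y ≤ 10: [(6,10) (6,36/5) (120/13,3) (12,3) (12,10)]
5. Canonical ring: [(6,36/5) (120/13,3) (12,3) (12,10) (6,10)]

Clipped polygon: [(6,36/5) (120/13,3) (12,3) (12,10) (6,10)]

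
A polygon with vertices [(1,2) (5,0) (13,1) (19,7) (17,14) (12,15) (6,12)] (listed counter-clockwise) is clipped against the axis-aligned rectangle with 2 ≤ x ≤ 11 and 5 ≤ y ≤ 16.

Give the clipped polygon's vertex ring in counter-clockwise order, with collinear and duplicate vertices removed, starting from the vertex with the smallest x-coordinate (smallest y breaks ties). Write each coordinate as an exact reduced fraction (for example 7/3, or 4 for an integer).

Clipped polygon: [(5/2,5) (11,5) (11,29/2) (6,12)]

1. After x ≥ 2: [(2,4) (2,3/2) (5,0) (13,1) (19,7) (17,14) (12,15) (6,12)]
2. After x ≤ 11: [(2,4) (2,3/2) (5,0) (11,3/4) (11,29/2) (6,12)]
3. After y ≥ 5: [(5/2,5) (11,5) (11,29/2) (6,12)]
4. After y ≤ 16: [(5/2,5) (11,5) (11,29/2) (6,12)]
5. Canonical ring: [(5/2,5) (11,5) (11,29/2) (6,12)]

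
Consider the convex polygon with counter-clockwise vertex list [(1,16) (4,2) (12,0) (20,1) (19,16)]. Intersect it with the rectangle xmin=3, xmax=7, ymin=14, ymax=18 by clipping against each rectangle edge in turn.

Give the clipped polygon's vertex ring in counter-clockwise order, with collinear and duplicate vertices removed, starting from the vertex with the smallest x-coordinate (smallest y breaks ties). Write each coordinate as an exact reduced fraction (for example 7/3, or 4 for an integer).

Clipped polygon: [(3,14) (7,14) (7,16) (3,16)]

1. After x ≥ 3: [(3,16) (3,20/3) (4,2) (12,0) (20,1) (19,16)]
2. After x ≤ 7: [(7,16) (3,16) (3,20/3) (4,2) (7,5/4)]
3. After y ≥ 14: [(7,14) (7,16) (3,16) (3,14)]
4. After y ≤ 18: [(7,14) (7,16) (3,16) (3,14)]
5. Canonical ring: [(3,14) (7,14) (7,16) (3,16)]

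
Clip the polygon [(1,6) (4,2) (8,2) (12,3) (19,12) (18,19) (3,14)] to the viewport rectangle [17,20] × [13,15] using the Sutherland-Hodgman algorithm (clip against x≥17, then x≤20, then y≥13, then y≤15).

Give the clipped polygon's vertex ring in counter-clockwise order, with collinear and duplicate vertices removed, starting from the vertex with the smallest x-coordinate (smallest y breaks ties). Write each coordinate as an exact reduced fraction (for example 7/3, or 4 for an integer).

Clipped polygon: [(17,13) (132/7,13) (130/7,15) (17,15)]

1. After x ≥ 17: [(17,66/7) (19,12) (18,19) (17,56/3)]
2. After x ≤ 20: [(17,66/7) (19,12) (18,19) (17,56/3)]
3. After y ≥ 13: [(17,13) (132/7,13) (18,19) (17,56/3)]
4. After y ≤ 15: [(17,15) (17,13) (132/7,13) (130/7,15)]
5. Canonical ring: [(17,13) (132/7,13) (130/7,15) (17,15)]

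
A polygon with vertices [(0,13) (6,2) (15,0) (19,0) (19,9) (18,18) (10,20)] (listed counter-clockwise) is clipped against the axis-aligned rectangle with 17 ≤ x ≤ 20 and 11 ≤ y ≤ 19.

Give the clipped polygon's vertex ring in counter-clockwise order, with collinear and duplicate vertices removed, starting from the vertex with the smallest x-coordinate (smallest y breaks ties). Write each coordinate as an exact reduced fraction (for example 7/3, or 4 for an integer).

Clipped polygon: [(17,11) (169/9,11) (18,18) (17,73/4)]

1. After x ≥ 17: [(17,0) (19,0) (19,9) (18,18) (17,73/4)]
2. After x ≤ 20: [(17,0) (19,0) (19,9) (18,18) (17,73/4)]
3. After y ≥ 11: [(17,11) (169/9,11) (18,18) (17,73/4)]
4. After y ≤ 19: [(17,11) (169/9,11) (18,18) (17,73/4)]
5. Canonical ring: [(17,11) (169/9,11) (18,18) (17,73/4)]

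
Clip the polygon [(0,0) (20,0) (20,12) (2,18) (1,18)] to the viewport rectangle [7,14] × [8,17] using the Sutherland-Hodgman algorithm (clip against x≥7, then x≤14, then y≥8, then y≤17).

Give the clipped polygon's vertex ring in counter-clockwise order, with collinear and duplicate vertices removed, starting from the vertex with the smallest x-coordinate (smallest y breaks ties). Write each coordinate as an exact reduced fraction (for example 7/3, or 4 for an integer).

Clipped polygon: [(7,8) (14,8) (14,14) (7,49/3)]

1. After x ≥ 7: [(7,0) (20,0) (20,12) (7,49/3)]
2. After x ≤ 14: [(7,0) (14,0) (14,14) (7,49/3)]
3. After y ≥ 8: [(7,8) (14,8) (14,14) (7,49/3)]
4. After y ≤ 17: [(7,8) (14,8) (14,14) (7,49/3)]
5. Canonical ring: [(7,8) (14,8) (14,14) (7,49/3)]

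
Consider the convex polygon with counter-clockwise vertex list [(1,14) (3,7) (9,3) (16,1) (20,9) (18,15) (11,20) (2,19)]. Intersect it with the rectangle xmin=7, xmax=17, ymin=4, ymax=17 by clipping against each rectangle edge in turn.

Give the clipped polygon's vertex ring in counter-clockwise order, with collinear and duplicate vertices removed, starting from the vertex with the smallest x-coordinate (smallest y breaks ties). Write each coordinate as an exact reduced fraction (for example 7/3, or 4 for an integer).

1. After x ≥ 7: [(7,13/3) (9,3) (16,1) (20,9) (18,15) (11,20) (7,176/9)]
2. After x ≤ 17: [(7,13/3) (9,3) (16,1) (17,3) (17,110/7) (11,20) (7,176/9)]
3. After y ≥ 4: [(7,13/3) (15/2,4) (17,4) (17,110/7) (11,20) (7,176/9)]
4. After y ≤ 17: [(7,17) (7,13/3) (15/2,4) (17,4) (17,110/7) (76/5,17)]
5. Canonical ring: [(7,13/3) (15/2,4) (17,4) (17,110/7) (76/5,17) (7,17)]

Clipped polygon: [(7,13/3) (15/2,4) (17,4) (17,110/7) (76/5,17) (7,17)]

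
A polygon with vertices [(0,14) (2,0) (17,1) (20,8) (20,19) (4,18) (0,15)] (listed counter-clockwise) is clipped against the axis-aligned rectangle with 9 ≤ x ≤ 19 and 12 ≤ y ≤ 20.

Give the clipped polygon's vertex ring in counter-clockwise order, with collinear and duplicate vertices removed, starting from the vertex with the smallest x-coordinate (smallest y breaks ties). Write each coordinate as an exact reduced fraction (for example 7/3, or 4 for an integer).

1. After x ≥ 9: [(9,7/15) (17,1) (20,8) (20,19) (9,293/16)]
2. After x ≤ 19: [(9,7/15) (17,1) (19,17/3) (19,303/16) (9,293/16)]
3. After y ≥ 12: [(9,12) (19,12) (19,303/16) (9,293/16)]
4. After y ≤ 20: [(9,12) (19,12) (19,303/16) (9,293/16)]
5. Canonical ring: [(9,12) (19,12) (19,303/16) (9,293/16)]

Clipped polygon: [(9,12) (19,12) (19,303/16) (9,293/16)]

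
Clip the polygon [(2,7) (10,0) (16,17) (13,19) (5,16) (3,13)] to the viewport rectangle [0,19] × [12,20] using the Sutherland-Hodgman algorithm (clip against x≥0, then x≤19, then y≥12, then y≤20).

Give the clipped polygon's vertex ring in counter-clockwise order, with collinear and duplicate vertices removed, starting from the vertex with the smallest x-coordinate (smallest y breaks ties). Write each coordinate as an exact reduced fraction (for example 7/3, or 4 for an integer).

Clipped polygon: [(17/6,12) (242/17,12) (16,17) (13,19) (5,16) (3,13)]

1. After x ≥ 0: [(2,7) (10,0) (16,17) (13,19) (5,16) (3,13)]
2. After x ≤ 19: [(2,7) (10,0) (16,17) (13,19) (5,16) (3,13)]
3. After y ≥ 12: [(17/6,12) (242/17,12) (16,17) (13,19) (5,16) (3,13)]
4. After y ≤ 20: [(17/6,12) (242/17,12) (16,17) (13,19) (5,16) (3,13)]
5. Canonical ring: [(17/6,12) (242/17,12) (16,17) (13,19) (5,16) (3,13)]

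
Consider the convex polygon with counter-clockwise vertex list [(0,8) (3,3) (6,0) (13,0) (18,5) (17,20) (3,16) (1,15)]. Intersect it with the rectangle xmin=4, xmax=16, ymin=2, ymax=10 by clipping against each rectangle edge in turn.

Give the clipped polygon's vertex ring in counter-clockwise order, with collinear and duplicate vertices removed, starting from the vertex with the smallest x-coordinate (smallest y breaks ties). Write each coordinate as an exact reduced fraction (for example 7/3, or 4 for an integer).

Clipped polygon: [(4,2) (15,2) (16,3) (16,10) (4,10)]

1. After x ≥ 4: [(4,2) (6,0) (13,0) (18,5) (17,20) (4,114/7)]
2. After x ≤ 16: [(4,2) (6,0) (13,0) (16,3) (16,138/7) (4,114/7)]
3. After y ≥ 2: [(4,2) (4,2) (15,2) (16,3) (16,138/7) (4,114/7)]
4. After y ≤ 10: [(4,10) (4,2) (4,2) (15,2) (16,3) (16,10)]
5. Canonical ring: [(4,2) (15,2) (16,3) (16,10) (4,10)]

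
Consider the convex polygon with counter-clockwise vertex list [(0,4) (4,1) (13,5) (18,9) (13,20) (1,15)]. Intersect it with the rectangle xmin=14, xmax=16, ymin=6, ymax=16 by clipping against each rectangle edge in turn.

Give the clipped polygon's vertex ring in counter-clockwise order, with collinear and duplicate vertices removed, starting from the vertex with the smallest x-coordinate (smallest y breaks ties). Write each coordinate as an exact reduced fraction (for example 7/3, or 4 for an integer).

Clipped polygon: [(14,6) (57/4,6) (16,37/5) (16,67/5) (163/11,16) (14,16)]

1. After x ≥ 14: [(14,29/5) (18,9) (14,89/5)]
2. After x ≤ 16: [(14,29/5) (16,37/5) (16,67/5) (14,89/5)]
3. After y ≥ 6: [(14,6) (57/4,6) (16,37/5) (16,67/5) (14,89/5)]
4. After y ≤ 16: [(14,16) (14,6) (57/4,6) (16,37/5) (16,67/5) (163/11,16)]
5. Canonical ring: [(14,6) (57/4,6) (16,37/5) (16,67/5) (163/11,16) (14,16)]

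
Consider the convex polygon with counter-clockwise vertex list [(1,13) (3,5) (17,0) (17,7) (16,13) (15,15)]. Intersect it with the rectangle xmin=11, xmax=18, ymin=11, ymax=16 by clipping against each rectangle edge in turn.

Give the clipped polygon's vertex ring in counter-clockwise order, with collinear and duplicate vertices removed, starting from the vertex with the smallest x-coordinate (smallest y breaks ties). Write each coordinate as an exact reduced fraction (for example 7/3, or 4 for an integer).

Clipped polygon: [(11,11) (49/3,11) (16,13) (15,15) (11,101/7)]

1. After x ≥ 11: [(11,101/7) (11,15/7) (17,0) (17,7) (16,13) (15,15)]
2. After x ≤ 18: [(11,101/7) (11,15/7) (17,0) (17,7) (16,13) (15,15)]
3. After y ≥ 11: [(11,101/7) (11,11) (49/3,11) (16,13) (15,15)]
4. After y ≤ 16: [(11,101/7) (11,11) (49/3,11) (16,13) (15,15)]
5. Canonical ring: [(11,11) (49/3,11) (16,13) (15,15) (11,101/7)]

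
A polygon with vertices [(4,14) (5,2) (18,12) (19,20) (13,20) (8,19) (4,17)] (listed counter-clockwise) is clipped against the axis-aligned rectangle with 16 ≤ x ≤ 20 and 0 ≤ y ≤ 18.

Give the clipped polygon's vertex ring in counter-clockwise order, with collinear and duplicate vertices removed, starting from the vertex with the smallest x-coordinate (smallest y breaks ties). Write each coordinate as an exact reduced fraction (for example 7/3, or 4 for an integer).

1. After x ≥ 16: [(16,136/13) (18,12) (19,20) (16,20)]
2. After x ≤ 20: [(16,136/13) (18,12) (19,20) (16,20)]
3. After y ≥ 0: [(16,136/13) (18,12) (19,20) (16,20)]
4. After y ≤ 18: [(16,18) (16,136/13) (18,12) (75/4,18)]
5. Canonical ring: [(16,136/13) (18,12) (75/4,18) (16,18)]

Clipped polygon: [(16,136/13) (18,12) (75/4,18) (16,18)]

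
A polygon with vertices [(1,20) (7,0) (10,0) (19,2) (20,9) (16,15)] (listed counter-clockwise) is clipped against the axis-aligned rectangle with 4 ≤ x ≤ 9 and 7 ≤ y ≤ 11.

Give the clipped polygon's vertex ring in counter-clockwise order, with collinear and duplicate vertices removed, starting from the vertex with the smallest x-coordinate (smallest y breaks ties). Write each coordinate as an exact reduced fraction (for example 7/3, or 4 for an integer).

Clipped polygon: [(4,10) (49/10,7) (9,7) (9,11) (4,11)]

1. After x ≥ 4: [(4,19) (4,10) (7,0) (10,0) (19,2) (20,9) (16,15)]
2. After x ≤ 9: [(9,52/3) (4,19) (4,10) (7,0) (9,0)]
3. After y ≥ 7: [(9,7) (9,52/3) (4,19) (4,10) (49/10,7)]
4. After y ≤ 11: [(9,7) (9,11) (4,11) (4,10) (49/10,7)]
5. Canonical ring: [(4,10) (49/10,7) (9,7) (9,11) (4,11)]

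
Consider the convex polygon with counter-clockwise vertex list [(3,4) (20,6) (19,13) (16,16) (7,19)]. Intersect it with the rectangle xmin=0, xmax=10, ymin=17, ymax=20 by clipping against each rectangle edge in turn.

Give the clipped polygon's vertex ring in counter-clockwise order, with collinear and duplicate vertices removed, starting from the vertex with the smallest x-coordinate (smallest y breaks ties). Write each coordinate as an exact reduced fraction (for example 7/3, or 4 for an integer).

1. After x ≥ 0: [(3,4) (20,6) (19,13) (16,16) (7,19)]
2. After x ≤ 10: [(3,4) (10,82/17) (10,18) (7,19)]
3. After y ≥ 17: [(97/15,17) (10,17) (10,18) (7,19)]
4. After y ≤ 20: [(97/15,17) (10,17) (10,18) (7,19)]
5. Canonical ring: [(97/15,17) (10,17) (10,18) (7,19)]

Clipped polygon: [(97/15,17) (10,17) (10,18) (7,19)]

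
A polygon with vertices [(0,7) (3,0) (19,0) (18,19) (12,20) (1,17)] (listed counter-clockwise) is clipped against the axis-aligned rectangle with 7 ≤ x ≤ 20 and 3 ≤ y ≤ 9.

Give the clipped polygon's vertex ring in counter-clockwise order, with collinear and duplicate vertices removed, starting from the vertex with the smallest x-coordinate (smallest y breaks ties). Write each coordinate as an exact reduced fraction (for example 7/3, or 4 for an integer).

1. After x ≥ 7: [(7,0) (19,0) (18,19) (12,20) (7,205/11)]
2. After x ≤ 20: [(7,0) (19,0) (18,19) (12,20) (7,205/11)]
3. After y ≥ 3: [(7,3) (358/19,3) (18,19) (12,20) (7,205/11)]
4. After y ≤ 9: [(7,9) (7,3) (358/19,3) (352/19,9)]
5. Canonical ring: [(7,3) (358/19,3) (352/19,9) (7,9)]

Clipped polygon: [(7,3) (358/19,3) (352/19,9) (7,9)]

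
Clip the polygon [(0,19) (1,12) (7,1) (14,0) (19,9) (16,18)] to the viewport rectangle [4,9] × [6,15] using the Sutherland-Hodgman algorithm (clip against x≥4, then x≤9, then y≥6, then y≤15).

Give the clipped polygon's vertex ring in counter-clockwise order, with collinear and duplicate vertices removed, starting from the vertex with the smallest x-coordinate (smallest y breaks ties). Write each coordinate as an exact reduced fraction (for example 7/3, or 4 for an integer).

Clipped polygon: [(4,13/2) (47/11,6) (9,6) (9,15) (4,15)]

1. After x ≥ 4: [(4,75/4) (4,13/2) (7,1) (14,0) (19,9) (16,18)]
2. After x ≤ 9: [(9,295/16) (4,75/4) (4,13/2) (7,1) (9,5/7)]
3. After y ≥ 6: [(9,6) (9,295/16) (4,75/4) (4,13/2) (47/11,6)]
4. After y ≤ 15: [(9,6) (9,15) (4,15) (4,13/2) (47/11,6)]
5. Canonical ring: [(4,13/2) (47/11,6) (9,6) (9,15) (4,15)]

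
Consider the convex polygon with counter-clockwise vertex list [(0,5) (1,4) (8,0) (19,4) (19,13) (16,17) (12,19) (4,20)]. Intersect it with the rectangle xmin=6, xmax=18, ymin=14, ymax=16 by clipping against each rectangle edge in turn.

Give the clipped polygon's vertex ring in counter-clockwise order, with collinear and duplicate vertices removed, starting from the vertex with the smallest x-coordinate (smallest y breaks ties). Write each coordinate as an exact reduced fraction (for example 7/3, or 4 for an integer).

1. After x ≥ 6: [(6,8/7) (8,0) (19,4) (19,13) (16,17) (12,19) (6,79/4)]
2. After x ≤ 18: [(6,8/7) (8,0) (18,40/11) (18,43/3) (16,17) (12,19) (6,79/4)]
3. After y ≥ 14: [(6,14) (18,14) (18,43/3) (16,17) (12,19) (6,79/4)]
4. After y ≤ 16: [(6,16) (6,14) (18,14) (18,43/3) (67/4,16)]
5. Canonical ring: [(6,14) (18,14) (18,43/3) (67/4,16) (6,16)]

Clipped polygon: [(6,14) (18,14) (18,43/3) (67/4,16) (6,16)]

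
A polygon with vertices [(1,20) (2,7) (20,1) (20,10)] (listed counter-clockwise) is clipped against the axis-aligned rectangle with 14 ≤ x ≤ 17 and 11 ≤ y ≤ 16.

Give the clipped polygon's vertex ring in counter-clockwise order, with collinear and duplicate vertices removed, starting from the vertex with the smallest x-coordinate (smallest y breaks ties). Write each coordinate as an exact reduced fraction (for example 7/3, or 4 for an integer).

Clipped polygon: [(14,11) (17,11) (17,220/19) (14,250/19)]

1. After x ≥ 14: [(14,250/19) (14,3) (20,1) (20,10)]
2. After x ≤ 17: [(17,220/19) (14,250/19) (14,3) (17,2)]
3. After y ≥ 11: [(17,11) (17,220/19) (14,250/19) (14,11)]
4. After y ≤ 16: [(17,11) (17,220/19) (14,250/19) (14,11)]
5. Canonical ring: [(14,11) (17,11) (17,220/19) (14,250/19)]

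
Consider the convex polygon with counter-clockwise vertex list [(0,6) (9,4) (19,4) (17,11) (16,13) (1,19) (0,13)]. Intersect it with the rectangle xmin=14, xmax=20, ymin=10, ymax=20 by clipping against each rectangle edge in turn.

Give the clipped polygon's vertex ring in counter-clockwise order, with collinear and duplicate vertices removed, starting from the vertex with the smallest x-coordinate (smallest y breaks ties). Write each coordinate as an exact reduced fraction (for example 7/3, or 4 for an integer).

Clipped polygon: [(14,10) (121/7,10) (17,11) (16,13) (14,69/5)]

1. After x ≥ 14: [(14,4) (19,4) (17,11) (16,13) (14,69/5)]
2. After x ≤ 20: [(14,4) (19,4) (17,11) (16,13) (14,69/5)]
3. After y ≥ 10: [(14,10) (121/7,10) (17,11) (16,13) (14,69/5)]
4. After y ≤ 20: [(14,10) (121/7,10) (17,11) (16,13) (14,69/5)]
5. Canonical ring: [(14,10) (121/7,10) (17,11) (16,13) (14,69/5)]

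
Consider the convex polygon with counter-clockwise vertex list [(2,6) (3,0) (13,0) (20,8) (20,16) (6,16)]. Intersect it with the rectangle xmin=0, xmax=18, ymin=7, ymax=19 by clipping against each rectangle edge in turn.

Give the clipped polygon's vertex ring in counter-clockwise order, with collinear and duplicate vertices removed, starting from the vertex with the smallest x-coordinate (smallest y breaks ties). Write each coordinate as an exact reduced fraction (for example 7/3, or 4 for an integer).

Clipped polygon: [(12/5,7) (18,7) (18,16) (6,16)]

1. After x ≥ 0: [(2,6) (3,0) (13,0) (20,8) (20,16) (6,16)]
2. After x ≤ 18: [(2,6) (3,0) (13,0) (18,40/7) (18,16) (6,16)]
3. After y ≥ 7: [(12/5,7) (18,7) (18,16) (6,16)]
4. After y ≤ 19: [(12/5,7) (18,7) (18,16) (6,16)]
5. Canonical ring: [(12/5,7) (18,7) (18,16) (6,16)]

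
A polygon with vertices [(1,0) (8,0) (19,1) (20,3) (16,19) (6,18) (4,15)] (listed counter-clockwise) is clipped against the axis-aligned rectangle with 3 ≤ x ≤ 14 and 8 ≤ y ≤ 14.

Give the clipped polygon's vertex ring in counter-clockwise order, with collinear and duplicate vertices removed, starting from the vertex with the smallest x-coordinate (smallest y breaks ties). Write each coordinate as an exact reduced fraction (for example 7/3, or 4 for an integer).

Clipped polygon: [(3,8) (14,8) (14,14) (19/5,14) (3,10)]

1. After x ≥ 3: [(3,10) (3,0) (8,0) (19,1) (20,3) (16,19) (6,18) (4,15)]
2. After x ≤ 14: [(3,10) (3,0) (8,0) (14,6/11) (14,94/5) (6,18) (4,15)]
3. After y ≥ 8: [(3,10) (3,8) (14,8) (14,94/5) (6,18) (4,15)]
4. After y ≤ 14: [(19/5,14) (3,10) (3,8) (14,8) (14,14)]
5. Canonical ring: [(3,8) (14,8) (14,14) (19/5,14) (3,10)]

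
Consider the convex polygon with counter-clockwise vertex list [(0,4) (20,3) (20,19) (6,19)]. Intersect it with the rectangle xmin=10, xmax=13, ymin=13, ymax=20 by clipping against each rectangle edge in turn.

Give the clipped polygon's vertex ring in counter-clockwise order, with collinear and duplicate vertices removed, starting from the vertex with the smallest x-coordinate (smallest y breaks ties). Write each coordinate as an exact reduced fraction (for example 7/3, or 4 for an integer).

Clipped polygon: [(10,13) (13,13) (13,19) (10,19)]

1. After x ≥ 10: [(10,7/2) (20,3) (20,19) (10,19)]
2. After x ≤ 13: [(10,7/2) (13,67/20) (13,19) (10,19)]
3. After y ≥ 13: [(10,13) (13,13) (13,19) (10,19)]
4. After y ≤ 20: [(10,13) (13,13) (13,19) (10,19)]
5. Canonical ring: [(10,13) (13,13) (13,19) (10,19)]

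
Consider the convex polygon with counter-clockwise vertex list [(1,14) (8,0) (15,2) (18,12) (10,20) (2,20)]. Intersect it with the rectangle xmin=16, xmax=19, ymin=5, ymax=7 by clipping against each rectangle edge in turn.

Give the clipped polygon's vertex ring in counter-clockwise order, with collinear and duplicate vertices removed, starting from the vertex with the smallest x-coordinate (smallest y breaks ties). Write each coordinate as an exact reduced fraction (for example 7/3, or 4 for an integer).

1. After x ≥ 16: [(16,16/3) (18,12) (16,14)]
2. After x ≤ 19: [(16,16/3) (18,12) (16,14)]
3. After y ≥ 5: [(16,16/3) (18,12) (16,14)]
4. After y ≤ 7: [(16,7) (16,16/3) (33/2,7)]
5. Canonical ring: [(16,16/3) (33/2,7) (16,7)]

Clipped polygon: [(16,16/3) (33/2,7) (16,7)]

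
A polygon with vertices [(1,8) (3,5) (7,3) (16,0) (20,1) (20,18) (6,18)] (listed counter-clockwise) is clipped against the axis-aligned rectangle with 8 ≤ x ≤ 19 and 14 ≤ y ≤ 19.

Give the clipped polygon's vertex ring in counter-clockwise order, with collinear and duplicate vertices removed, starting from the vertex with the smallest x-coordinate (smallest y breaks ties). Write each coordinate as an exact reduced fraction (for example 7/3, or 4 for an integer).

1. After x ≥ 8: [(8,8/3) (16,0) (20,1) (20,18) (8,18)]
2. After x ≤ 19: [(8,8/3) (16,0) (19,3/4) (19,18) (8,18)]
3. After y ≥ 14: [(8,14) (19,14) (19,18) (8,18)]
4. After y ≤ 19: [(8,14) (19,14) (19,18) (8,18)]
5. Canonical ring: [(8,14) (19,14) (19,18) (8,18)]

Clipped polygon: [(8,14) (19,14) (19,18) (8,18)]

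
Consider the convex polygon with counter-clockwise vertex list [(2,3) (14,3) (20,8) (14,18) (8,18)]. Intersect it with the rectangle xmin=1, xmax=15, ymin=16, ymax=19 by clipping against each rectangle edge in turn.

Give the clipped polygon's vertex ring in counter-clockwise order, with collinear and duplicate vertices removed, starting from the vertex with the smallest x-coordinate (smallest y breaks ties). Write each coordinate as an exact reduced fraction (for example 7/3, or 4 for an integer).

Clipped polygon: [(36/5,16) (15,16) (15,49/3) (14,18) (8,18)]

1. After x ≥ 1: [(2,3) (14,3) (20,8) (14,18) (8,18)]
2. After x ≤ 15: [(2,3) (14,3) (15,23/6) (15,49/3) (14,18) (8,18)]
3. After y ≥ 16: [(36/5,16) (15,16) (15,49/3) (14,18) (8,18)]
4. After y ≤ 19: [(36/5,16) (15,16) (15,49/3) (14,18) (8,18)]
5. Canonical ring: [(36/5,16) (15,16) (15,49/3) (14,18) (8,18)]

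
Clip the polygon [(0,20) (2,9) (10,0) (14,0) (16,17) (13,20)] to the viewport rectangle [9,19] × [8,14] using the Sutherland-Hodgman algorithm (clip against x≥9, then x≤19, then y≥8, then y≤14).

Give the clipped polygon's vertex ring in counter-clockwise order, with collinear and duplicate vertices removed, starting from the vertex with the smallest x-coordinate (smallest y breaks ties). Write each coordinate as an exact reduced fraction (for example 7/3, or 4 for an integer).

Clipped polygon: [(9,8) (254/17,8) (266/17,14) (9,14)]

1. After x ≥ 9: [(9,20) (9,9/8) (10,0) (14,0) (16,17) (13,20)]
2. After x ≤ 19: [(9,20) (9,9/8) (10,0) (14,0) (16,17) (13,20)]
3. After y ≥ 8: [(9,20) (9,8) (254/17,8) (16,17) (13,20)]
4. After y ≤ 14: [(9,14) (9,8) (254/17,8) (266/17,14)]
5. Canonical ring: [(9,8) (254/17,8) (266/17,14) (9,14)]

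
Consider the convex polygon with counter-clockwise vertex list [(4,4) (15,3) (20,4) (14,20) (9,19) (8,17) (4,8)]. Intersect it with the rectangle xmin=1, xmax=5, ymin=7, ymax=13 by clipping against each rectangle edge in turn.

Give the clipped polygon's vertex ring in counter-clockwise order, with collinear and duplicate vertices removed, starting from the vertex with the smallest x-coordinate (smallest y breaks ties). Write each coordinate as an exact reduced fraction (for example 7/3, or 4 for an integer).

Clipped polygon: [(4,7) (5,7) (5,41/4) (4,8)]

1. After x ≥ 1: [(4,4) (15,3) (20,4) (14,20) (9,19) (8,17) (4,8)]
2. After x ≤ 5: [(4,4) (5,43/11) (5,41/4) (4,8)]
3. After y ≥ 7: [(4,7) (5,7) (5,41/4) (4,8)]
4. After y ≤ 13: [(4,7) (5,7) (5,41/4) (4,8)]
5. Canonical ring: [(4,7) (5,7) (5,41/4) (4,8)]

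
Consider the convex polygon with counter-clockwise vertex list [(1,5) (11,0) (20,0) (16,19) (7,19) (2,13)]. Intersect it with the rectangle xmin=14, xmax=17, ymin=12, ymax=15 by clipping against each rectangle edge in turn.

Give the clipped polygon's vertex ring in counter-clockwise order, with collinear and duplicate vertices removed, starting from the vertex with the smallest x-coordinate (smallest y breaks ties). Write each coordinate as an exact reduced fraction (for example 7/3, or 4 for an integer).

Clipped polygon: [(14,12) (17,12) (17,57/4) (320/19,15) (14,15)]

1. After x ≥ 14: [(14,0) (20,0) (16,19) (14,19)]
2. After x ≤ 17: [(14,0) (17,0) (17,57/4) (16,19) (14,19)]
3. After y ≥ 12: [(14,12) (17,12) (17,57/4) (16,19) (14,19)]
4. After y ≤ 15: [(14,15) (14,12) (17,12) (17,57/4) (320/19,15)]
5. Canonical ring: [(14,12) (17,12) (17,57/4) (320/19,15) (14,15)]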